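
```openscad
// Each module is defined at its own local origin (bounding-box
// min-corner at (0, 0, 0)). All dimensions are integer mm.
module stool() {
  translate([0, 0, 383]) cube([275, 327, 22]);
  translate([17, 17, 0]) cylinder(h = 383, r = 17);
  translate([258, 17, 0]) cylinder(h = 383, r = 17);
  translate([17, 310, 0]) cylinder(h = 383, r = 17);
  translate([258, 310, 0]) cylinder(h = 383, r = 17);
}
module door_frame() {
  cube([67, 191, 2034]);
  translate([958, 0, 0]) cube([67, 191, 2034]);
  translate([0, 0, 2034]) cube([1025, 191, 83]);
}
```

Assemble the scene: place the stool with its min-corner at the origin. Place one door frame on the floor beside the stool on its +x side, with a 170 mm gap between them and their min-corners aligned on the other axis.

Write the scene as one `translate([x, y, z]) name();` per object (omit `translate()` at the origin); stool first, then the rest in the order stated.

stool();
translate([445, 0, 0]) door_frame();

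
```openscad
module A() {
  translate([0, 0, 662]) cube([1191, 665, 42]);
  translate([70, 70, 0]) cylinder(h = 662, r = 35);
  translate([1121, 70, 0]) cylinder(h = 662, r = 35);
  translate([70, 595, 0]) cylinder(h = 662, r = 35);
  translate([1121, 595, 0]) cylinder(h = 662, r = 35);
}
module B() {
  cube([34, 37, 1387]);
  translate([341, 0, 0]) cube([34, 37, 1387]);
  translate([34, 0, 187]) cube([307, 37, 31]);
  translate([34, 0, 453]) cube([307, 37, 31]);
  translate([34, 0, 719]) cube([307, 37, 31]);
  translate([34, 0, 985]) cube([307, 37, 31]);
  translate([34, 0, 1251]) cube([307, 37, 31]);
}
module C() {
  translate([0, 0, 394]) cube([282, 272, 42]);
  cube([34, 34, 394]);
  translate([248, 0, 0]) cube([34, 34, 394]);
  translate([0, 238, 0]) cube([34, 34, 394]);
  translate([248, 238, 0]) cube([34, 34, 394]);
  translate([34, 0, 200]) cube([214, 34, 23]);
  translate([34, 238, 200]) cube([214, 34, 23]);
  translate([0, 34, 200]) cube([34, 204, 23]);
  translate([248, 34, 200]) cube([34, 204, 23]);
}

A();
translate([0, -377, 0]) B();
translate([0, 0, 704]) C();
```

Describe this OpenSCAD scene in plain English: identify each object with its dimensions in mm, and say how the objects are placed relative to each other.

A is a rectangular dining table. The top is 1191×665×42 mm with its upper surface at z = 704 mm. It stands on four round legs of 70 mm diameter, each leg's bounding box inset 35 mm from the nearest pair of top edges, running from the floor to the underside of the top.

B is a wooden ladder with two side rails of 34×37 mm section and 1387 mm height, set 375 mm apart overall. Between them run 5 rectangular rungs (37 mm deep, 31 mm thick), front faces flush with the rails' −y face. The bottom of the first rung is 187 mm above the floor and each subsequent rung is 266 mm higher than the one below.

C is a four-legged stool. The seat is a 282×272×42 mm slab whose top surface is at z = 436 mm; four square legs, each 34×34 mm in cross-section, run from the floor (z = 0) to the underside of the seat, each flush with a corner of the seat. Four stretchers, 34 mm wide and 23 mm tall, connect adjacent legs with their undersides at z = 200 mm, each running between the inner faces of the legs it joins and aligned with the legs' outer faces on the other axis.

The ladder is on the floor beside the table on its −y side. The stool is on top of the table.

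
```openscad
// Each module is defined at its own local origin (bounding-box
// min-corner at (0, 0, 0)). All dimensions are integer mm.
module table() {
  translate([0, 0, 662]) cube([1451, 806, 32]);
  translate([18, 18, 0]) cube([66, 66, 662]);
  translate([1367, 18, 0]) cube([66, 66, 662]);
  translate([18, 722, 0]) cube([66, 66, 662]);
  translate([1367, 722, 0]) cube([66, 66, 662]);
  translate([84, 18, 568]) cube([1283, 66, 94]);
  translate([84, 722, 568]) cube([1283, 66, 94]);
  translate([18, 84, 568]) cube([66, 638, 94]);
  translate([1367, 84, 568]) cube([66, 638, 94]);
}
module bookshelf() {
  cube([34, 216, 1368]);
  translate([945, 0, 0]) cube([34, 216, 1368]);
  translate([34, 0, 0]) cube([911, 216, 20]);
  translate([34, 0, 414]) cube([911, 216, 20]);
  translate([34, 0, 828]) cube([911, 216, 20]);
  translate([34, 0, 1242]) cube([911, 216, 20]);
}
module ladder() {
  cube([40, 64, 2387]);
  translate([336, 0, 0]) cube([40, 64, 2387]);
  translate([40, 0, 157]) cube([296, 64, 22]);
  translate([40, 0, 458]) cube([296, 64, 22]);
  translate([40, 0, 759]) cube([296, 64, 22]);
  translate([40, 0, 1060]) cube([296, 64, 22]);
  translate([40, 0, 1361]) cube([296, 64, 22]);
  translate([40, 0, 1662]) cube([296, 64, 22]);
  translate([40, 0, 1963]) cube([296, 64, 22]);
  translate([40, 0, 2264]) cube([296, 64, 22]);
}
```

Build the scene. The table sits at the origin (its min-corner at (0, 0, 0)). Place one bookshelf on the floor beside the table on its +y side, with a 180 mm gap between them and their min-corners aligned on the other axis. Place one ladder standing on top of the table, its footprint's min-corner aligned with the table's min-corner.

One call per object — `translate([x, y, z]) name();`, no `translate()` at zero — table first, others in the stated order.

table();
translate([0, 986, 0]) bookshelf();
translate([0, 0, 694]) ladder();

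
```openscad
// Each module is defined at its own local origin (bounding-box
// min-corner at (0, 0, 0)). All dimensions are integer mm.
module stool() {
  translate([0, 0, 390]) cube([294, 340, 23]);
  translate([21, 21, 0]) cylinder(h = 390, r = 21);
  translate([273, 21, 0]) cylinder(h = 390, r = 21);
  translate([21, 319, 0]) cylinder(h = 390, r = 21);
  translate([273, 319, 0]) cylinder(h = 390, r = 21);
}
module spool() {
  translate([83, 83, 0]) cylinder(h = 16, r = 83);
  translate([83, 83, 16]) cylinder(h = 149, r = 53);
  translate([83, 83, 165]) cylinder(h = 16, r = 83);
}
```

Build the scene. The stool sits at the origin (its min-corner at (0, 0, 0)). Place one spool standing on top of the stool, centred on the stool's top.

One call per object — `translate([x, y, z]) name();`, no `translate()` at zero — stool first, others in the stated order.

stool();
translate([64, 87, 413]) spool();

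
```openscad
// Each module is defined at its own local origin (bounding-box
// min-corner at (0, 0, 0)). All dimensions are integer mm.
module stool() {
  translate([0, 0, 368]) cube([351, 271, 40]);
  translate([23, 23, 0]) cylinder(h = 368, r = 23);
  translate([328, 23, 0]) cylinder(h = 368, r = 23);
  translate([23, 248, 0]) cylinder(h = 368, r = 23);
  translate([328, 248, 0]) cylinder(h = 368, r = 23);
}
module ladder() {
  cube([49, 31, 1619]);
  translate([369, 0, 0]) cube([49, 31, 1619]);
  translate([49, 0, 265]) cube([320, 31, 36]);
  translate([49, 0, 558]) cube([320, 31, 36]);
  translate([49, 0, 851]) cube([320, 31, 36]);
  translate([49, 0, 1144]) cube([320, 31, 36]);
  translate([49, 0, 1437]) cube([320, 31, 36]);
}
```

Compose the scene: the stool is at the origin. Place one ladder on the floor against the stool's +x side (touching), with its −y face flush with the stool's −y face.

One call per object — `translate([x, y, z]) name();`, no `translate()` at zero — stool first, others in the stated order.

stool();
translate([351, 0, 0]) ladder();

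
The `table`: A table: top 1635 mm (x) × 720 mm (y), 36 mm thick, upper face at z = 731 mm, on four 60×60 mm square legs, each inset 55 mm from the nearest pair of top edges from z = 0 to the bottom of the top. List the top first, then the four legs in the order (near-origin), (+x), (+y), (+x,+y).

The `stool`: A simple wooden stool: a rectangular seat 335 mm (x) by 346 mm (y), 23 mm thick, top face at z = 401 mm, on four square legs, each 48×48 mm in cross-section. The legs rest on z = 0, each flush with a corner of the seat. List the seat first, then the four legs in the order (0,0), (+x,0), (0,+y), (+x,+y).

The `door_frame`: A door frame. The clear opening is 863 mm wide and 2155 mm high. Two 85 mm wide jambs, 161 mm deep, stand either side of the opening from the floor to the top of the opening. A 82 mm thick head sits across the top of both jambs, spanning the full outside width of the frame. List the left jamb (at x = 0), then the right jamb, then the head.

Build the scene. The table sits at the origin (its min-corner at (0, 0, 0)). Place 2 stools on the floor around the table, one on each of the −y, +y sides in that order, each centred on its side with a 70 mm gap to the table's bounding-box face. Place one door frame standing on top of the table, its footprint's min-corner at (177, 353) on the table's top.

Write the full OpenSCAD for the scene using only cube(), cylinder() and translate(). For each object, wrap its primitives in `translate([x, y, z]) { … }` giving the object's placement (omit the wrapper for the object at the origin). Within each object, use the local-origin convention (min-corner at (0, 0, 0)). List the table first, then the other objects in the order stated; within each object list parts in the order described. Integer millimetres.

translate([0, 0, 695]) cube([1635, 720, 36]);
translate([55, 55, 0]) cube([60, 60, 695]);
translate([1520, 55, 0]) cube([60, 60, 695]);
translate([55, 605, 0]) cube([60, 60, 695]);
translate([1520, 605, 0]) cube([60, 60, 695]);
translate([650, -416, 0]) {
  translate([0, 0, 378]) cube([335, 346, 23]);
  cube([48, 48, 378]);
  translate([287, 0, 0]) cube([48, 48, 378]);
  translate([0, 298, 0]) cube([48, 48, 378]);
  translate([287, 298, 0]) cube([48, 48, 378]);
}
translate([650, 790, 0]) {
  translate([0, 0, 378]) cube([335, 346, 23]);
  cube([48, 48, 378]);
  translate([287, 0, 0]) cube([48, 48, 378]);
  translate([0, 298, 0]) cube([48, 48, 378]);
  translate([287, 298, 0]) cube([48, 48, 378]);
}
translate([177, 353, 731]) {
  cube([85, 161, 2155]);
  translate([948, 0, 0]) cube([85, 161, 2155]);
  translate([0, 0, 2155]) cube([1033, 161, 82]);
}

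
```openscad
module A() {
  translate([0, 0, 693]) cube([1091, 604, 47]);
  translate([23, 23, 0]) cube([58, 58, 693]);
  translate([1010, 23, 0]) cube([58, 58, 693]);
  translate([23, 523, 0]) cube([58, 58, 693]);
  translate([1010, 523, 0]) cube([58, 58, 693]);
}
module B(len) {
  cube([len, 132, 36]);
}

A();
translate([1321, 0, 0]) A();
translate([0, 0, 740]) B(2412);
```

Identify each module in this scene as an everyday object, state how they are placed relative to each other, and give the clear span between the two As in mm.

A is a table. B is a beam. A beam spans the tops of two tables. The clear span between the two tables is 230 mm.

Second table starts at x = 1321; first ends at x = 1091; clear span = 1321 − 1091 = 230 mm.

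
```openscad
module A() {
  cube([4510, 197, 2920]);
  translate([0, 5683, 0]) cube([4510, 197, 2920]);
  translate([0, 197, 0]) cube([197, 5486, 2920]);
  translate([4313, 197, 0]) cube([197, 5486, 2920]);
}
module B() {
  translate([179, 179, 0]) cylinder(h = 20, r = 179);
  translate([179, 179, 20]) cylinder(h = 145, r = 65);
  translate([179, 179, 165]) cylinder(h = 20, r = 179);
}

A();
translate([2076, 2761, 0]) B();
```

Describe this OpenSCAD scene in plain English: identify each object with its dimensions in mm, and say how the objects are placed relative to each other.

A is the wall frame of a small rectangular building: four walls, each 2920 mm tall and 197 mm thick, enclosing a footprint 4510 mm (x) by 5880 mm (y) outside-to-outside, with no floor or roof. The front and back walls (the −y and +y sides) span the full width; the two side walls fit between them.

B is a spool: two coaxial disc flanges of radius 179 mm and thickness 20 mm, joined by a core cylinder of radius 65 mm and height 145 mm. The lower flange rests on z = 0 and the three cylinders share a vertical axis.

The spool sits inside the house frame, centred.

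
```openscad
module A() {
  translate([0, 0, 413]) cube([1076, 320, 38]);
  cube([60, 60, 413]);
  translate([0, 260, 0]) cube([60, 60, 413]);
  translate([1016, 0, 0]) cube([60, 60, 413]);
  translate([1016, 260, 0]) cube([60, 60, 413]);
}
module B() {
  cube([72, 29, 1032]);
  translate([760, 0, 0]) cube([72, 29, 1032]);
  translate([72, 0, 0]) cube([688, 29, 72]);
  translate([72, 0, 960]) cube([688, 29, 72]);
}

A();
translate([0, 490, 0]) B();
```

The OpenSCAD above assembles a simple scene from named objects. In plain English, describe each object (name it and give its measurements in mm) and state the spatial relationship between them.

A is a bench: a 1076×320 mm seat slab, 38 mm thick, top at z = 451 mm, on four 60×60 mm square legs flush with the seat corners and standing on z = 0.

B is a picture frame with a 688×888 mm rectangular opening (x by z) and a uniform 72 mm border on every side. Frame depth is 29 mm along y. It is built from two vertical stiles running the full outside height and two horizontal rails spanning the gap between the stiles.

The picture frame is on the floor beside the bench on its +y side.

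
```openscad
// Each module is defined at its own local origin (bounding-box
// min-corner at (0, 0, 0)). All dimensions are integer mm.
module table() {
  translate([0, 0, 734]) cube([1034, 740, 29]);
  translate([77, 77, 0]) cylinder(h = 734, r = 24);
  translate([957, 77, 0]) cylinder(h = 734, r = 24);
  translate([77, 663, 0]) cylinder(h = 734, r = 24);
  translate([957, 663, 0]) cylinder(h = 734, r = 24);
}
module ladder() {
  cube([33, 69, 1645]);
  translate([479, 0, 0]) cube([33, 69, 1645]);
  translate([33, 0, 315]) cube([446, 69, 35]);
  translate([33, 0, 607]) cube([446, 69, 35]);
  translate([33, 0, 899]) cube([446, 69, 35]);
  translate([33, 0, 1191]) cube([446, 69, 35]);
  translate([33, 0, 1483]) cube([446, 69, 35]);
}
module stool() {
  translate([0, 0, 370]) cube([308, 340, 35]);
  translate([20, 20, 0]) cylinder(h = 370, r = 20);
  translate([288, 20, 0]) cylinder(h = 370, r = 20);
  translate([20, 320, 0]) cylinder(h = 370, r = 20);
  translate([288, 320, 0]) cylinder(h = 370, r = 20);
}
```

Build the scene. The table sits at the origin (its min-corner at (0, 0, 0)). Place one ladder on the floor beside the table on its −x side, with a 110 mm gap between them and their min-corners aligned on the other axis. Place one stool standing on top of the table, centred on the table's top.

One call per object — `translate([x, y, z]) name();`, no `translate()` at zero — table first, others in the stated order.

table();
translate([-622, 0, 0]) ladder();
translate([363, 200, 763]) stool();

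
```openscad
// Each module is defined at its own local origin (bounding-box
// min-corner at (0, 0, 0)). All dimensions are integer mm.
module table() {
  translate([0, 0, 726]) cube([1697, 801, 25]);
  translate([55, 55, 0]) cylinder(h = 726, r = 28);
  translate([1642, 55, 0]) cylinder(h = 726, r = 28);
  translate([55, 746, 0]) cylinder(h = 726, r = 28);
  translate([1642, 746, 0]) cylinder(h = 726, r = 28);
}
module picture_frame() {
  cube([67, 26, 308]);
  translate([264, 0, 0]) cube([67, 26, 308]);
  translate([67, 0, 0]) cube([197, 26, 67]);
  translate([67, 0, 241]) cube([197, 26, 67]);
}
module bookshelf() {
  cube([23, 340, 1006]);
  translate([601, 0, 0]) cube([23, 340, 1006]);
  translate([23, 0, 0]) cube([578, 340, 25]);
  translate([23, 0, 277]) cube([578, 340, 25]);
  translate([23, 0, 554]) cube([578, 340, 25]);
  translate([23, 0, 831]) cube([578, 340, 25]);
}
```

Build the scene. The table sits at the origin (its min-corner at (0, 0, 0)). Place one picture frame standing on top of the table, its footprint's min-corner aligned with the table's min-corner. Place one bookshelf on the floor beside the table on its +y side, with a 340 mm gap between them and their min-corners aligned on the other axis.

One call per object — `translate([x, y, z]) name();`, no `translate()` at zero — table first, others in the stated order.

table();
translate([0, 0, 751]) picture_frame();
translate([0, 1141, 0]) bookshelf();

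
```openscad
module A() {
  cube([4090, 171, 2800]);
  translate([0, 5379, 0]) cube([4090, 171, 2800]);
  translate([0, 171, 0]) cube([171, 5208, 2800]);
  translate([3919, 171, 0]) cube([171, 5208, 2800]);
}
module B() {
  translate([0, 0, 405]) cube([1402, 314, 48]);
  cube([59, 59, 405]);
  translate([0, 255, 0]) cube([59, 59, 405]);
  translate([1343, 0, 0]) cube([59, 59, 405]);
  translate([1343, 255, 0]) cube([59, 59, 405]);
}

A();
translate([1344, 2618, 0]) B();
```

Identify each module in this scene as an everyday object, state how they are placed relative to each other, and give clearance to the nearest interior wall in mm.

Clearances: x = 1173, y = 2447; minimum 1173 mm.

A is a house frame. B is a bench. The bench sits inside the house frame, centred. The clearance to the nearest interior wall is 1173 mm.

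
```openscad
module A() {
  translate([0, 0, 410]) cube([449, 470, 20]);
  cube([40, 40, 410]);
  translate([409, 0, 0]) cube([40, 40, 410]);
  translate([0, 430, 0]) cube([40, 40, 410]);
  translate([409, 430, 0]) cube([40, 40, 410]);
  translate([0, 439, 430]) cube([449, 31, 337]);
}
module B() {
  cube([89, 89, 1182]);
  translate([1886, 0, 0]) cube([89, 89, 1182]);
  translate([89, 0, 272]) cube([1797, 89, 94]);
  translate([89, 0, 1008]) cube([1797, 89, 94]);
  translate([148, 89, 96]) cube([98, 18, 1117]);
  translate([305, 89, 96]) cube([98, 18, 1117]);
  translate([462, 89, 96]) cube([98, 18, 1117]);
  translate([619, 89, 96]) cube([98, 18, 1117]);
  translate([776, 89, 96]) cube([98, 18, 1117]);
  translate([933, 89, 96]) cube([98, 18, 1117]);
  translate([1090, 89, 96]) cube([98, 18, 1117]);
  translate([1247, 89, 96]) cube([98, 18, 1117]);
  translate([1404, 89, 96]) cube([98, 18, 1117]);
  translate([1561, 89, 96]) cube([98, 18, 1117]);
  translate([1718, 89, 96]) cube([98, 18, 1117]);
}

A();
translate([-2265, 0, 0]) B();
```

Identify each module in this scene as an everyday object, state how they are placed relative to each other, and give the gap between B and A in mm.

The fence section's nearest face is 290 mm from the chair's −x face.

A is a chair. B is a fence section. The fence section is on the floor beside the chair on its −x side. The gap between the fence section and the chair is 290 mm.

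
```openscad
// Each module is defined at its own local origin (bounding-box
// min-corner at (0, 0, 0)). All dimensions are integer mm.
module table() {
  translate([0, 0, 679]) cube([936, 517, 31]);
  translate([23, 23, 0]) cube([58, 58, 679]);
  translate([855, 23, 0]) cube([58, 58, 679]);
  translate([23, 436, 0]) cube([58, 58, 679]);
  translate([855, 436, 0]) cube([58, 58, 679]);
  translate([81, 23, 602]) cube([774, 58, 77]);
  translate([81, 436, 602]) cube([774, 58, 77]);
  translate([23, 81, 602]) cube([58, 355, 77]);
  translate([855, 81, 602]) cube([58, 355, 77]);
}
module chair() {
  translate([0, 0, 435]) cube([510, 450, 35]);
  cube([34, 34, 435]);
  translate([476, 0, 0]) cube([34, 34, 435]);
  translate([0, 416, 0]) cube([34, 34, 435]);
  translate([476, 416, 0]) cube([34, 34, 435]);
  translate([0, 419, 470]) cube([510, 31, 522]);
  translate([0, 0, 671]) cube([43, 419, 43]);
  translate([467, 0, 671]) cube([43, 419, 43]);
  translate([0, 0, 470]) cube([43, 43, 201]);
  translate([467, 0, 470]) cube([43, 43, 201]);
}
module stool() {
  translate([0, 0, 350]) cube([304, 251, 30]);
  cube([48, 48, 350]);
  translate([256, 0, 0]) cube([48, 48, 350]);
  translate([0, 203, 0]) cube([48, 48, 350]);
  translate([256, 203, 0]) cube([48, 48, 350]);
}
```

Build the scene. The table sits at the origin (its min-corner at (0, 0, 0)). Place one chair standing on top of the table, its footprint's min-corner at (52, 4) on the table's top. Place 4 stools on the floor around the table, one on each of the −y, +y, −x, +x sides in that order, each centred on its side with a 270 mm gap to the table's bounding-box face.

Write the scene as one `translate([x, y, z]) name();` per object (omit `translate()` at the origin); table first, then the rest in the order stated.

table();
translate([52, 4, 710]) chair();
translate([316, -521, 0]) stool();
translate([316, 787, 0]) stool();
translate([-574, 133, 0]) stool();
translate([1206, 133, 0]) stool();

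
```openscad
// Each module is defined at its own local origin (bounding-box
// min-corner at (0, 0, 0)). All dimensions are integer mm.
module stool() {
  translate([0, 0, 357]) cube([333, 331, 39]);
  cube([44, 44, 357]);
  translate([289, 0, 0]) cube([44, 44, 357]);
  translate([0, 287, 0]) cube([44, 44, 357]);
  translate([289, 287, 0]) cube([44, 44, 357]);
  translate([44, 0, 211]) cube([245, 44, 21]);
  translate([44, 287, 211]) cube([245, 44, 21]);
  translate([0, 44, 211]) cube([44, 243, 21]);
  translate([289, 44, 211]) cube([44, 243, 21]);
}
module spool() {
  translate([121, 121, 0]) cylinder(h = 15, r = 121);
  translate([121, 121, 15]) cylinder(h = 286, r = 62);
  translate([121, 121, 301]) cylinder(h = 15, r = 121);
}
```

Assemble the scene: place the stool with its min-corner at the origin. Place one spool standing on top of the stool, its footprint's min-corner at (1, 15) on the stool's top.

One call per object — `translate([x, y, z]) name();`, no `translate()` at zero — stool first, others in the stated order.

stool();
translate([1, 15, 396]) spool();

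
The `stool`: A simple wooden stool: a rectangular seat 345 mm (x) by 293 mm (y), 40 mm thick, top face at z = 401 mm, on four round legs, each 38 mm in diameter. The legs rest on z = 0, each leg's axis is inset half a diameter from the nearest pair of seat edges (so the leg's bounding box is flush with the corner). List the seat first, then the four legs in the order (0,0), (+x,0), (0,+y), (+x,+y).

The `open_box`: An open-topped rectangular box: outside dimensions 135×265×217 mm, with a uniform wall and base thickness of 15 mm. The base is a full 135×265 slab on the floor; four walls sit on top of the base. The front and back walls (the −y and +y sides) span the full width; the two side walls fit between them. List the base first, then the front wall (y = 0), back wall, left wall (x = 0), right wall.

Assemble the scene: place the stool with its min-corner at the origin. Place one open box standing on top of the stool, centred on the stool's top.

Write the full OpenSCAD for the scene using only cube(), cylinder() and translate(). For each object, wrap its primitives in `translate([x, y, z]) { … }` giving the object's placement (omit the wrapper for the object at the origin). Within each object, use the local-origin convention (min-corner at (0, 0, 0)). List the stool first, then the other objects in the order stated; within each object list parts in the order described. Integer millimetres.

translate([0, 0, 361]) cube([345, 293, 40]);
translate([19, 19, 0]) cylinder(h = 361, r = 19);
translate([326, 19, 0]) cylinder(h = 361, r = 19);
translate([19, 274, 0]) cylinder(h = 361, r = 19);
translate([326, 274, 0]) cylinder(h = 361, r = 19);
translate([105, 14, 401]) {
  cube([135, 265, 15]);
  translate([0, 0, 15]) cube([135, 15, 202]);
  translate([0, 250, 15]) cube([135, 15, 202]);
  translate([0, 15, 15]) cube([15, 235, 202]);
  translate([120, 15, 15]) cube([15, 235, 202]);
}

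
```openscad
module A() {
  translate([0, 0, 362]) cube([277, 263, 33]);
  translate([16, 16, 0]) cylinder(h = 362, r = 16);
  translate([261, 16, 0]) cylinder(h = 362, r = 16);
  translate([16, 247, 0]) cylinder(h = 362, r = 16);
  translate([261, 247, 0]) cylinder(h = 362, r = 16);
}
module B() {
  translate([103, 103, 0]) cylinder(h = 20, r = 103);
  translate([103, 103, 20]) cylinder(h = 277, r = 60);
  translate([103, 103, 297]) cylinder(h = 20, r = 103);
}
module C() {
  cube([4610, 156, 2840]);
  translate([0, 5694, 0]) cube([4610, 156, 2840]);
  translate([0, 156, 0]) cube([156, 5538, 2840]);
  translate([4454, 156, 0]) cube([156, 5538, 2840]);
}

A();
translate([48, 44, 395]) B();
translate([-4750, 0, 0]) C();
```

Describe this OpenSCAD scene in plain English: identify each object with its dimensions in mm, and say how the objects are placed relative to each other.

A is a simple wooden stool: a rectangular seat 277 mm (x) by 263 mm (y), 33 mm thick, top face at z = 395 mm, on four round legs, each 32 mm in diameter. The legs rest on z = 0, each leg's axis is inset half a diameter from the nearest pair of seat edges (so the leg's bounding box is flush with the corner).

B is a spool: two coaxial disc flanges of radius 103 mm and thickness 20 mm, joined by a core cylinder of radius 60 mm and height 277 mm. The lower flange rests on z = 0 and the three cylinders share a vertical axis.

C is the wall frame of a small rectangular building: four walls, each 2840 mm tall and 156 mm thick, enclosing a footprint 4610 mm (x) by 5850 mm (y) outside-to-outside, with no floor or roof. The front and back walls (the −y and +y sides) span the full width; the two side walls fit between them.

The spool is on top of the stool. The house frame is on the floor beside the stool on its −x side.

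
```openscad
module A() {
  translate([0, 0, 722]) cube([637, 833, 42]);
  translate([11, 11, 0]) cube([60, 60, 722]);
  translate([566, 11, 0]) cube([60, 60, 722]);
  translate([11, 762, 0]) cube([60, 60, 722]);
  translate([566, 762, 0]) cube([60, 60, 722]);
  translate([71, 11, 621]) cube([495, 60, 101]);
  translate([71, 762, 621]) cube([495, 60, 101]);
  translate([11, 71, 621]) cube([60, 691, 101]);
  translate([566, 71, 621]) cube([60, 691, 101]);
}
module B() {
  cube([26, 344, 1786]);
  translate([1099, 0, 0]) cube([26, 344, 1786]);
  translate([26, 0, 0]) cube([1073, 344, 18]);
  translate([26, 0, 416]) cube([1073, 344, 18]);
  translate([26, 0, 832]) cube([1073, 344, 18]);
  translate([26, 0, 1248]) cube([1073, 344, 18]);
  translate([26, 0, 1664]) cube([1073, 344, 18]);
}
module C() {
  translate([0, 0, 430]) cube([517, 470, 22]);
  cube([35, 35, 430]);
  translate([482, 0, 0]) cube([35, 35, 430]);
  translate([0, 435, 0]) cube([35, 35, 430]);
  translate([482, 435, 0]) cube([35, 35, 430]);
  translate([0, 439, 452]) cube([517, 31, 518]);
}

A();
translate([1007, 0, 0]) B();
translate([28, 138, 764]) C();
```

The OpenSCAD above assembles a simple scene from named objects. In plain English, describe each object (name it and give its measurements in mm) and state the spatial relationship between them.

A is a table: top 637 mm (x) × 833 mm (y), 42 mm thick, upper face at z = 764 mm, on four 60×60 mm square legs, each inset 11 mm from the nearest pair of top edges, running from z = 0 to the bottom of the top. Four apron rails, 60 mm thick and 101 mm tall, run between adjacent legs with their top edges flush with the underside of the top and their outer faces flush with the legs' outer faces.

B is a bookshelf 1125 mm wide overall, 344 mm deep and 1786 mm tall. The two sides are 26 mm thick vertical panels. 5 horizontal shelves of 18 mm thickness span between the inner faces of the sides; the lowest shelf sits on the floor and shelves are stacked with a clear vertical gap of 398 mm between each pair.

C is a chair. The seat is a 517×470×22 mm slab with its top at z = 452 mm, on four 35×35 mm corner legs (flush with the seat edges, standing on z = 0). A flat backrest 31 mm thick, 518 mm tall, spans the full seat width and rises from the seat top along its +y edge, rear face flush with the rear of the seat.

The bookshelf is on the floor beside the table on its +x side. The chair is on top of the table.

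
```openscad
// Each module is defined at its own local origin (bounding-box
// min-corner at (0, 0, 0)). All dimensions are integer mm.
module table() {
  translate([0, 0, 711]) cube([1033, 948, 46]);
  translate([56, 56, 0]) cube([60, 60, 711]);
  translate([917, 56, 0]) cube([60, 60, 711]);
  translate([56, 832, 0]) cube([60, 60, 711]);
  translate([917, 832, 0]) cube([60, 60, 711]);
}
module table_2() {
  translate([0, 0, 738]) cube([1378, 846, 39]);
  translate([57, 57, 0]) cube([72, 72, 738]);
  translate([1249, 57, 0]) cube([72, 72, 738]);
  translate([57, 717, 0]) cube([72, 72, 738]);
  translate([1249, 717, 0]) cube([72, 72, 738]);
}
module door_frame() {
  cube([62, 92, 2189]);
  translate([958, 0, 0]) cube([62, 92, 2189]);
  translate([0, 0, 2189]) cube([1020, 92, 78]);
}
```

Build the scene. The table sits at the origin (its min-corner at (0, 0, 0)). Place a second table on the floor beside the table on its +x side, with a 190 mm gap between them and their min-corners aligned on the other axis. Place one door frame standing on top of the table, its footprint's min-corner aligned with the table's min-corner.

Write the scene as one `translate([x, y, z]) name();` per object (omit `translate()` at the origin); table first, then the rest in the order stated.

table();
translate([1223, 0, 0]) table_2();
translate([0, 0, 757]) door_frame();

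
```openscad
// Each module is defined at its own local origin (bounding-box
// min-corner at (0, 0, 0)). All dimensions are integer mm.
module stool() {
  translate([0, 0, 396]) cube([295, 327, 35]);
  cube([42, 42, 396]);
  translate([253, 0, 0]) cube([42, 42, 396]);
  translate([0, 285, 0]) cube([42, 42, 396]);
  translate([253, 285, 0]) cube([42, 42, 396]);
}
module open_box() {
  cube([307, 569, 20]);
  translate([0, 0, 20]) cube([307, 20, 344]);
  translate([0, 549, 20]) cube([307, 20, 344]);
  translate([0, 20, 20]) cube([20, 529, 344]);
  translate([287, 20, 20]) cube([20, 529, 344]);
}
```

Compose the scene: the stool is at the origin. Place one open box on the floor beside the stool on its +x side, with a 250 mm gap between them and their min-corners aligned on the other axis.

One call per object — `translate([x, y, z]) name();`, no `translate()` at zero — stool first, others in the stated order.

stool();
translate([545, 0, 0]) open_box();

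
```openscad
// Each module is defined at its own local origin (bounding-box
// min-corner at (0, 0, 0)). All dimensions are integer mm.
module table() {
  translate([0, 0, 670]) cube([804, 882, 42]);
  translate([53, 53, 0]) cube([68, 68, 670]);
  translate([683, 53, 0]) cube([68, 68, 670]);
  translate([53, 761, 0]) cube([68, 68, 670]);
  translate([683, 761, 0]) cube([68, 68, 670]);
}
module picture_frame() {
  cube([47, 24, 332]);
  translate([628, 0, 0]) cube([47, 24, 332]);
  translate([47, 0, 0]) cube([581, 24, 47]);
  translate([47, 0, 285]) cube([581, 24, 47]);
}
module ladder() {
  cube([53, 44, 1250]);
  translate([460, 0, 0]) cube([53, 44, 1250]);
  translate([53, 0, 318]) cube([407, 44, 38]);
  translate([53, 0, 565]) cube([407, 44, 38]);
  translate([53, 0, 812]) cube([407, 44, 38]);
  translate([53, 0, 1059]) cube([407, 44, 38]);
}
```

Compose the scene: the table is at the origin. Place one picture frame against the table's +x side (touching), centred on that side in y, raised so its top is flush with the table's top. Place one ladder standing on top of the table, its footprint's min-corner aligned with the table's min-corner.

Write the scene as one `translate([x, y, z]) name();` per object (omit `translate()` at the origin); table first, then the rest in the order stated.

table();
translate([804, 429, 380]) picture_frame();
translate([0, 0, 712]) ladder();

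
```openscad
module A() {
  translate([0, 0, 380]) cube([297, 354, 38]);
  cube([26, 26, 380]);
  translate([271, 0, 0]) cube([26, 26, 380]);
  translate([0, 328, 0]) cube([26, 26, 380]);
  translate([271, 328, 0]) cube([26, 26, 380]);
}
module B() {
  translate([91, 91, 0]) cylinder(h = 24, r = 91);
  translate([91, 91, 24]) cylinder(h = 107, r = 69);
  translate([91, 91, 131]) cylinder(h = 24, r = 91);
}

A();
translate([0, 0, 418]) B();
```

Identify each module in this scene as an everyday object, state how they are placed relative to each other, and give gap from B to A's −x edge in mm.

A is a stool. B is a spool. The spool is on top of the stool. The gap from the spool to the stool's −x edge is 0 mm.

The spool's min-x is at 0; the stool's min-x is 0; gap = 0 mm.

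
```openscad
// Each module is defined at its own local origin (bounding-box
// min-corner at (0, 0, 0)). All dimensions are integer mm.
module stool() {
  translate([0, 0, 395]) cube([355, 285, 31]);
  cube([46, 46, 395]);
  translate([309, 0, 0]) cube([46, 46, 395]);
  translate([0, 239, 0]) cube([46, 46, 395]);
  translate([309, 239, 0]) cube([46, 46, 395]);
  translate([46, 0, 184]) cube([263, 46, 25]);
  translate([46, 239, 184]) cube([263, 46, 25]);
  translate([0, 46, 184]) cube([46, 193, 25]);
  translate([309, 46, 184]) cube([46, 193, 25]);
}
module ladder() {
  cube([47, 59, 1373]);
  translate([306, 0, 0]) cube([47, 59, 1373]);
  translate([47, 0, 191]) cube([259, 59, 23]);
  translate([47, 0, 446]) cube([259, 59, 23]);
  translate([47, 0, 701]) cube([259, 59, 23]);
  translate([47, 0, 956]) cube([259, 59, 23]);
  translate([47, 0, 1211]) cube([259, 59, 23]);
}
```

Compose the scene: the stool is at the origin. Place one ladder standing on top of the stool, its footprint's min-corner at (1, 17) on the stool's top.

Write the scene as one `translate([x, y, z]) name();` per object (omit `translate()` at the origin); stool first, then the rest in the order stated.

stool();
translate([1, 17, 426]) ladder();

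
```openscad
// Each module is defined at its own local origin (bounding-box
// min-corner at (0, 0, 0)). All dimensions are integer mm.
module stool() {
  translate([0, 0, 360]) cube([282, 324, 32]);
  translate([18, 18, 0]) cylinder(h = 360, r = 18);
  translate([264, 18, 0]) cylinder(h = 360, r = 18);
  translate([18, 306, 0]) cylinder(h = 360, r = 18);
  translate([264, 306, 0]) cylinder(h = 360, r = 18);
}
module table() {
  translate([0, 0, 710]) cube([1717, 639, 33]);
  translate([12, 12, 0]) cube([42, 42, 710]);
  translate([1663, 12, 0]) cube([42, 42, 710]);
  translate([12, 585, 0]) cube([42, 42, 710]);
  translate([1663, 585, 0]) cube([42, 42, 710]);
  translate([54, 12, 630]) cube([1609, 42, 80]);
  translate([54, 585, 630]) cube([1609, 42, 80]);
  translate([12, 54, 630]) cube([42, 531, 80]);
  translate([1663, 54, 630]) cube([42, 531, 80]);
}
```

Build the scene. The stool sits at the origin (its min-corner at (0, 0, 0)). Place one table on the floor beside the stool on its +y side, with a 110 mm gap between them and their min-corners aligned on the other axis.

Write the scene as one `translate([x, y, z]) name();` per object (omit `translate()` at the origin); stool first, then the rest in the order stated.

stool();
translate([0, 434, 0]) table();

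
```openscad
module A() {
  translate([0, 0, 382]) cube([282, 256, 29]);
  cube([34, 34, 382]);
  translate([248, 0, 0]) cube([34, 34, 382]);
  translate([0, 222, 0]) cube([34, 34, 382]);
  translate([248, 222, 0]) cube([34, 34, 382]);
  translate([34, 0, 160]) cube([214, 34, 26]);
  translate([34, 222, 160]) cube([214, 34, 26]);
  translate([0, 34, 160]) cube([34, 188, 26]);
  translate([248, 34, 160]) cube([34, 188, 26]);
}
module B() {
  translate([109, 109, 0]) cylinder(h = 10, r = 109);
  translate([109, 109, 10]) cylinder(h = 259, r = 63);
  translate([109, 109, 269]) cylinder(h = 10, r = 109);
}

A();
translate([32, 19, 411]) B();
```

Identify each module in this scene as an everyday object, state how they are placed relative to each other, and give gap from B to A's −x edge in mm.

A is a stool. B is a spool. The spool is on top of the stool, centred. The gap from the spool to the stool's −x edge is 32 mm.

The spool's min-x is at 32; the stool's min-x is 0; gap = 32 mm.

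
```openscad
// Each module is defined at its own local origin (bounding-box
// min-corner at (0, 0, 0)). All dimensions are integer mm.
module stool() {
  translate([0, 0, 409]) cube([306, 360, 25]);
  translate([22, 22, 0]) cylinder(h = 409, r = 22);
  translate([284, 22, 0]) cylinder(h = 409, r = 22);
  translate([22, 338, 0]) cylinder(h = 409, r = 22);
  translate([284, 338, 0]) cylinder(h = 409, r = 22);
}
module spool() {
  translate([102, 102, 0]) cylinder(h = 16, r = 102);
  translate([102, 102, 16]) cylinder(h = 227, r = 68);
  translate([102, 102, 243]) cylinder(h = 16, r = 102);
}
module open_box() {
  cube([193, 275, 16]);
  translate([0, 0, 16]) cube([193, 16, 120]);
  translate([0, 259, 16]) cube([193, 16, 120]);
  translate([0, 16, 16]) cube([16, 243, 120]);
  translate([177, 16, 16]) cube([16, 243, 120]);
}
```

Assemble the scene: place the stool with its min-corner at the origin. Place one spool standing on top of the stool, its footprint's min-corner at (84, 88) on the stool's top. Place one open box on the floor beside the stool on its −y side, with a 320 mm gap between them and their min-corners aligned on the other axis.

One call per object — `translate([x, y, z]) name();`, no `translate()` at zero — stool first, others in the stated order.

stool();
translate([84, 88, 434]) spool();
translate([0, -595, 0]) open_box();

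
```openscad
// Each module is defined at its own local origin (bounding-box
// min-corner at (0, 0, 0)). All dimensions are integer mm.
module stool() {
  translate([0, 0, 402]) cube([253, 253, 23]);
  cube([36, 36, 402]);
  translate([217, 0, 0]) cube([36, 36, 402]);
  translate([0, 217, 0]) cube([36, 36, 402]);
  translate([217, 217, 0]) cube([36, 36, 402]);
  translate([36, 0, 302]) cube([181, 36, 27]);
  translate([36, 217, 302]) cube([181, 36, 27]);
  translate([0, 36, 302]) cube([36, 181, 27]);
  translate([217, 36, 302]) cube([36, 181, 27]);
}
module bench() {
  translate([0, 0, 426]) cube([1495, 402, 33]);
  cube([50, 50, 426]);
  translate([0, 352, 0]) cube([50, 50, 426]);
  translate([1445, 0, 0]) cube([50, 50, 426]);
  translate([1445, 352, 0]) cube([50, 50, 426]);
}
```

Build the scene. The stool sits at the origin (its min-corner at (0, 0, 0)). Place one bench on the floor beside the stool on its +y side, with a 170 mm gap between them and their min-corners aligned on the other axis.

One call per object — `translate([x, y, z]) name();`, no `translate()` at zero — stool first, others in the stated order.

stool();
translate([0, 423, 0]) bench();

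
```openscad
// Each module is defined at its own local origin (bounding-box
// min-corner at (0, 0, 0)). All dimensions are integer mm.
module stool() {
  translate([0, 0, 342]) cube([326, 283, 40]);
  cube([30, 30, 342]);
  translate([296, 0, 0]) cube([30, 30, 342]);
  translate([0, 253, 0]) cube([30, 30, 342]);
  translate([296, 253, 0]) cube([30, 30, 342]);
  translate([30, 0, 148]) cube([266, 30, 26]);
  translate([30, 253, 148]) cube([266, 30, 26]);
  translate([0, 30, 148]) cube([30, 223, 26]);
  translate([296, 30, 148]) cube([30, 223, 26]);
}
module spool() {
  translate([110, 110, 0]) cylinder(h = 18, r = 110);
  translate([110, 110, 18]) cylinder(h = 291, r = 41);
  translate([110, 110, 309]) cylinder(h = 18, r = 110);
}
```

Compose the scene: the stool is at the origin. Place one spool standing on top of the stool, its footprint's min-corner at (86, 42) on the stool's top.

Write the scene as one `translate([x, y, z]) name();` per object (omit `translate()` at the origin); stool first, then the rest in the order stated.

stool();
translate([86, 42, 382]) spool();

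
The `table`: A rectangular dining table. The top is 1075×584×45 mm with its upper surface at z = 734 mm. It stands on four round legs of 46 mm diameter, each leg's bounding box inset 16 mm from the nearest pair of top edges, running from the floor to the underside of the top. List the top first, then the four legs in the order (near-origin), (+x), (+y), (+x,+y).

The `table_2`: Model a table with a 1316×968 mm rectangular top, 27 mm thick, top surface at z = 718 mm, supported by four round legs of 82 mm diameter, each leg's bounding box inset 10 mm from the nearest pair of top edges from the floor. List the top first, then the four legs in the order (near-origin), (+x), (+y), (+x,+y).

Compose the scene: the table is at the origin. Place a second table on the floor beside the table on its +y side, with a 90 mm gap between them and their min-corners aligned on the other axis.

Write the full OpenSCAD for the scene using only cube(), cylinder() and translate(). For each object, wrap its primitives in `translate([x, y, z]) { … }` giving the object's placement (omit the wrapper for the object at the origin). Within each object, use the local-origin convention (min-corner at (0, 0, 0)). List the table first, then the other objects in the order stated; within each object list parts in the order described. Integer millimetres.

translate([0, 0, 689]) cube([1075, 584, 45]);
translate([39, 39, 0]) cylinder(h = 689, r = 23);
translate([1036, 39, 0]) cylinder(h = 689, r = 23);
translate([39, 545, 0]) cylinder(h = 689, r = 23);
translate([1036, 545, 0]) cylinder(h = 689, r = 23);
translate([0, 674, 0]) {
  translate([0, 0, 691]) cube([1316, 968, 27]);
  translate([51, 51, 0]) cylinder(h = 691, r = 41);
  translate([1265, 51, 0]) cylinder(h = 691, r = 41);
  translate([51, 917, 0]) cylinder(h = 691, r = 41);
  translate([1265, 917, 0]) cylinder(h = 691, r = 41);
}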